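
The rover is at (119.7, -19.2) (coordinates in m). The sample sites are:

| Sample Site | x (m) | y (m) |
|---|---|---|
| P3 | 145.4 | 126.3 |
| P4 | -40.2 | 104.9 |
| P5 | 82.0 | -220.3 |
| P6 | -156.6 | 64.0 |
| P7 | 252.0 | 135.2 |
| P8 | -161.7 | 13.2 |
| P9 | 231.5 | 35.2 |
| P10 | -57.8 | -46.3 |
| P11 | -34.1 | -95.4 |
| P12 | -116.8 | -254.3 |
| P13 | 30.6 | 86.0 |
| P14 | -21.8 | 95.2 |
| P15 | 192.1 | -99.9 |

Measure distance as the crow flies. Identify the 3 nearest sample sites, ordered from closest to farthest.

P15, P9, P13

Distances from (119.7, -19.2):
P3: √((25.7)² + (145.5)²) = √(660.490 + 21170.250) = 147.8 m
P4: √((-159.9)² + (124.1)²) = √(25568.010 + 15400.810) = 202.4 m
P5: √((-37.7)² + (-201.1)²) = √(1421.290 + 40441.210) = 204.6 m
P6: √((-276.3)² + (83.2)²) = √(76341.690 + 6922.240) = 288.6 m
P7: √((132.3)² + (154.4)²) = √(17503.290 + 23839.360) = 203.3 m
P8: √((-281.4)² + (32.4)²) = √(79185.960 + 1049.760) = 283.3 m
P9: √((111.8)² + (54.4)²) = √(12499.240 + 2959.360) = 124.3 m
P10: √((-177.5)² + (-27.1)²) = √(31506.250 + 734.410) = 179.6 m
P11: √((-153.8)² + (-76.2)²) = √(23654.440 + 5806.440) = 171.6 m
P12: √((-236.5)² + (-235.1)²) = √(55932.250 + 55272.010) = 333.5 m
P13: √((-89.1)² + (105.2)²) = √(7938.810 + 11067.040) = 137.9 m
P14: √((-141.5)² + (114.4)²) = √(20022.250 + 13087.360) = 182.0 m
P15: √((72.4)² + (-80.7)²) = √(5241.760 + 6512.490) = 108.4 m
Sorted: P15 (108.4 m) < P9 (124.3 m) < P13 (137.9 m) < P3 (147.8 m) < P11 (171.6 m) < …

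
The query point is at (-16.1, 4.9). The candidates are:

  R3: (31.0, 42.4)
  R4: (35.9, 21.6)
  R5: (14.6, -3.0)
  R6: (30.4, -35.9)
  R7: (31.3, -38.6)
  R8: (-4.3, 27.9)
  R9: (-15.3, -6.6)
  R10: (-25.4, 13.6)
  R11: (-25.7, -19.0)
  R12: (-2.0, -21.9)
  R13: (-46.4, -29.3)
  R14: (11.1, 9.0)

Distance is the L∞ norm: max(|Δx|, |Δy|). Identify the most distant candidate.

Distances from (-16.1, 4.9):
R3: 47.1
R4: 52.0
R5: 30.7
R6: 46.5
R7: 47.4
R8: 23.0
R9: 11.5
R10: 9.3
R11: 23.9
R12: 26.8
R13: 34.2
R14: 27.2
Maximum: R4 at 52.0.

R4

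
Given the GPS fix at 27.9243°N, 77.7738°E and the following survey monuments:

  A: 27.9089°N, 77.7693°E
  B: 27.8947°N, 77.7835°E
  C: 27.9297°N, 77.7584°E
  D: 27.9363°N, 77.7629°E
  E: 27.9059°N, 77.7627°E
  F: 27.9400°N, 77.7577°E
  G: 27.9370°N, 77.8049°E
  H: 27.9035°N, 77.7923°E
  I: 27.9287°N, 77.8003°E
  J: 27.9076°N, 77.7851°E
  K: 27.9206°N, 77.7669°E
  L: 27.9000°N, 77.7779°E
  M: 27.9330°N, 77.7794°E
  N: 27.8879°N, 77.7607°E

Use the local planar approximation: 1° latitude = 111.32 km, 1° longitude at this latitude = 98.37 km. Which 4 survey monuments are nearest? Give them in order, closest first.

K, M, C, D

Distances from 27.9243°N, 77.7738°E:
A: √((-0.0154·111.32)² + (-0.0045·98.37)²) = √(2.938920 + 0.195952) = 1.7706 km
B: √((-0.0296·111.32)² + (0.0097·98.37)²) = √(10.857499 + 0.910477) = 3.4304 km
C: √((0.0054·111.32)² + (-0.0154·98.37)²) = √(0.361355 + 2.294916) = 1.6298 km
D: √((0.0120·111.32)² + (-0.0109·98.37)²) = √(1.784469 + 1.149684) = 1.7129 km
E: √((-0.0184·111.32)² + (-0.0111·98.37)²) = √(4.195484 + 1.192261) = 2.3212 km
F: √((0.0157·111.32)² + (-0.0161·98.37)²) = √(3.054539 + 2.508286) = 2.3586 km
G: √((0.0127·111.32)² + (0.0311·98.37)²) = √(1.998729 + 9.359359) = 3.3702 km
H: √((-0.0208·111.32)² + (0.0185·98.37)²) = √(5.361336 + 3.311836) = 2.9450 km
I: √((0.0044·111.32)² + (0.0265·98.37)²) = √(0.239912 + 6.795432) = 2.6524 km
J: √((-0.0167·111.32)² + (0.0113·98.37)²) = √(3.456045 + 1.235612) = 2.1660 km
K: √((-0.0037·111.32)² + (-0.0069·98.37)²) = √(0.169648 + 0.460706) = 0.7939 km
L: √((-0.0243·111.32)² + (0.0041·98.37)²) = √(7.317436 + 0.162665) = 2.7350 km
M: √((0.0087·111.32)² + (0.0056·98.37)²) = √(0.937961 + 0.303460) = 1.1142 km
N: √((-0.0364·111.32)² + (-0.0131·98.37)²) = √(16.419093 + 1.660611) = 4.2520 km
Sorted: K (0.7939 km) < M (1.1142 km) < C (1.6298 km) < D (1.7129 km) < A (1.7706 km) < J (2.1660 km) < …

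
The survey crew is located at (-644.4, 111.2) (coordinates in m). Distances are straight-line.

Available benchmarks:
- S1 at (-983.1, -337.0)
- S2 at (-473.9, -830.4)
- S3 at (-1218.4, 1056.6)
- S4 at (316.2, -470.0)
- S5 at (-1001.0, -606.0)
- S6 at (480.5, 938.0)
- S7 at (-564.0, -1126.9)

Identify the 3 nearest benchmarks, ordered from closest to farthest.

Distances from (-644.4, 111.2):
S1: 561.8 m
S2: 956.9 m
S3: 1106.0 m
S4: 1122.7 m
S5: 801.0 m
S6: 1396.1 m
S7: 1240.7 m
Sorted: S1 (561.8 m) < S5 (801.0 m) < S2 (956.9 m) < S3 (1106.0 m) < S4 (1122.7 m) < …

S1, S5, S2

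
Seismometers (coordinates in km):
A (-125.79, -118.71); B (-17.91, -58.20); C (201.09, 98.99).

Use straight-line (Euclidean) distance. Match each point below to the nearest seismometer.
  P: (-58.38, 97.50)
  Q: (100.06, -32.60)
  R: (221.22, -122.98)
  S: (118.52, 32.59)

P at (-58.38, 97.50):
  A: √((-67.41)² + (-216.21)²) = √(4544.1081 + 46746.7641) = 226.47 km
  B: √((40.47)² + (-155.70)²) = √(1637.8209 + 24242.4900) = 160.87 km
  C: √((259.47)² + (1.49)²) = √(67324.6809 + 2.2201) = 259.47 km
  → nearest: B (160.87 km)
Q at (100.06, -32.60):
  A: √((-225.85)² + (-86.11)²) = √(51008.2225 + 7414.9321) = 241.71 km
  B: √((-117.97)² + (-25.60)²) = √(13916.9209 + 655.3600) = 120.72 km
  C: √((101.03)² + (131.59)²) = √(10207.0609 + 17315.9281) = 165.90 km
  → nearest: B (120.72 km)
R at (221.22, -122.98):
  A: √((-347.01)² + (4.27)²) = √(120415.9401 + 18.2329) = 347.04 km
  B: √((-239.13)² + (64.78)²) = √(57183.1569 + 4196.4484) = 247.75 km
  C: √((-20.13)² + (221.97)²) = √(405.2169 + 49270.6809) = 222.88 km
  → nearest: C (222.88 km)
S at (118.52, 32.59):
  A: √((-244.31)² + (-151.30)²) = √(59687.3761 + 22891.6900) = 287.37 km
  B: √((-136.43)² + (-90.79)²) = √(18613.1449 + 8242.8241) = 163.88 km
  C: √((82.57)² + (66.40)²) = √(6817.8049 + 4408.9600) = 105.96 km
  → nearest: C (105.96 km)

P→B; Q→B; R→C; S→C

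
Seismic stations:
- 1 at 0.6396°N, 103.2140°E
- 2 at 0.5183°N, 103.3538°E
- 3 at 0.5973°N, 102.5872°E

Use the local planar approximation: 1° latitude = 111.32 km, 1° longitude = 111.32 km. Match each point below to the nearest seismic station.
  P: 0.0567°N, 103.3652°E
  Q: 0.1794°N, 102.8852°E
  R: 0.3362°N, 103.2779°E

P at 0.0567°N, 103.3652°E:
  1: √((0.5829·111.32)² + (-0.1512·111.32)²) = √(4210.508088 + 283.302220) = 67.0359 km
  2: √((0.4616·111.32)² + (-0.0114·111.32)²) = √(2640.450289 + 1.610483) = 51.4010 km
  3: √((0.5406·111.32)² + (-0.7780·111.32)²) = √(3621.583293 + 7500.765520) = 105.4625 km
  → nearest: 2 (51.4010 km)
Q at 0.1794°N, 102.8852°E:
  1: √((0.4602·111.32)² + (0.3288·111.32)²) = √(2624.457982 + 1339.707575) = 62.9616 km
  2: √((0.3389·111.32)² + (0.4686·111.32)²) = √(1423.277333 + 2721.140485) = 64.3772 km
  3: √((0.4179·111.32)² + (-0.2980·111.32)²) = √(2164.168830 + 1100.471814) = 57.1370 km
  → nearest: 3 (57.1370 km)
R at 0.3362°N, 103.2779°E:
  1: √((0.3034·111.32)² + (-0.0639·111.32)²) = √(1140.716040 + 50.599720) = 34.5154 km
  2: √((0.1821·111.32)² + (0.0759·111.32)²) = √(410.928523 + 71.388778) = 21.9617 km
  3: √((0.2611·111.32)² + (-0.6907·111.32)²) = √(844.812126 + 5911.875878) = 82.1991 km
  → nearest: 2 (21.9617 km)

P→2; Q→3; R→2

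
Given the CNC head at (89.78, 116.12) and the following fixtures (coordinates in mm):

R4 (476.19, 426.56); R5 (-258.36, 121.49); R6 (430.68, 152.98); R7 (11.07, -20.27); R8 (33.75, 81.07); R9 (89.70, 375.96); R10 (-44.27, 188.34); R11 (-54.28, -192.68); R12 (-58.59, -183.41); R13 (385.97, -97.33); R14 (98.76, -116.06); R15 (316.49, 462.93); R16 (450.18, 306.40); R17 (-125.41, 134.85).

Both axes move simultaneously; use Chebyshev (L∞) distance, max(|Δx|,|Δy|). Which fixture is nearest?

Distances from (89.78, 116.12):
R4: 386.41 mm
R5: 348.14 mm
R6: 340.90 mm
R7: 136.39 mm
R8: 56.03 mm
R9: 259.84 mm
R10: 134.05 mm
R11: 308.80 mm
R12: 299.53 mm
R13: 296.19 mm
R14: 232.18 mm
R15: 346.81 mm
R16: 360.40 mm
R17: 215.19 mm
Minimum: R8 at 56.03 mm.

R8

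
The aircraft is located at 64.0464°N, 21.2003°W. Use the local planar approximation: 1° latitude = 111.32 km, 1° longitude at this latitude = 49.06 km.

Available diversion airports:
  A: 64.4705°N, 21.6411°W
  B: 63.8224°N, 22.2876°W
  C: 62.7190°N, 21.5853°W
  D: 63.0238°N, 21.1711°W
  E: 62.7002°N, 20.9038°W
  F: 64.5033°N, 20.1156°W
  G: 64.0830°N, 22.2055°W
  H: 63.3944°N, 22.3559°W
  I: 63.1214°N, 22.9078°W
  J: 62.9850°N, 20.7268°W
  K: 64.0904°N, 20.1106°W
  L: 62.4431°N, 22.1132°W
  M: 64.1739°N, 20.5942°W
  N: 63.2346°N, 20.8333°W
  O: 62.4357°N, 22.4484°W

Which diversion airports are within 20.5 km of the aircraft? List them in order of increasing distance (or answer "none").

Distances from 64.0464°N, 21.2003°W:
A: 51.9281 km
B: 58.8834 km
C: 148.9685 km
D: 113.8448 km
E: 150.5633 km
F: 73.6127 km
G: 49.4831 km
H: 92.0985 km
I: 132.7420 km
J: 120.4170 km
K: 53.6846 km
L: 184.0129 km
M: 32.9490 km
N: 92.1458 km
O: 189.4702 km
Threshold 20.5 km: none within range.

none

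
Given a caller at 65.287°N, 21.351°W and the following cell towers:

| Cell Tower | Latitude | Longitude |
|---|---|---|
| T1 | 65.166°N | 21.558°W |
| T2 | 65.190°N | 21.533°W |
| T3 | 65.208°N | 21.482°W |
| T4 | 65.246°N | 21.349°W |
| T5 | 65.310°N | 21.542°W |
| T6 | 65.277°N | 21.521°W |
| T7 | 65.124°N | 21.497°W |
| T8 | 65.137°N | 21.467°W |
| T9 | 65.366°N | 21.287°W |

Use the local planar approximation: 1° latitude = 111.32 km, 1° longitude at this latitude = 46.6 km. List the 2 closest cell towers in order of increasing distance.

T4, T6

Distances from 65.287°N, 21.351°W:
T1: 16.568 km
T2: 13.731 km
T3: 10.705 km
T4: 4.565 km
T5: 9.262 km
T6: 8.000 km
T7: 19.379 km
T8: 17.551 km
T9: 9.286 km
Sorted: T4 (4.565 km) < T6 (8.000 km) < T5 (9.262 km) < T9 (9.286 km) < …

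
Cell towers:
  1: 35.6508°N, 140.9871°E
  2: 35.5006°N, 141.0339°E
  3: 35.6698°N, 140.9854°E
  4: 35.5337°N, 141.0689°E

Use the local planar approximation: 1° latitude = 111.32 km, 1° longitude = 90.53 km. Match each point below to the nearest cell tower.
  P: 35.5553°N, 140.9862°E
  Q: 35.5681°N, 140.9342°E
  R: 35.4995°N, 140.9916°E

P at 35.5553°N, 140.9862°E:
  1: √((0.0955·111.32)² + (0.0009·90.53)²) = √(113.019437 + 0.006639) = 10.6314 km
  2: √((-0.0547·111.32)² + (0.0477·90.53)²) = √(37.078405 + 18.647551) = 7.4650 km
  3: √((0.1145·111.32)² + (-0.0008·90.53)²) = √(162.464085 + 0.005245) = 12.7463 km
  4: √((-0.0216·111.32)² + (0.0827·90.53)²) = √(5.781678 + 56.052638) = 7.8635 km
  → nearest: 2 (7.4650 km)
Q at 35.5681°N, 140.9342°E:
  1: √((0.0827·111.32)² + (0.0529·90.53)²) = √(84.753456 + 22.934875) = 10.3773 km
  2: √((-0.0675·111.32)² + (0.0997·90.53)²) = √(56.461699 + 81.465806) = 11.7443 km
  3: √((0.1017·111.32)² + (0.0512·90.53)²) = √(128.170566 + 21.484486) = 12.2334 km
  4: √((-0.0344·111.32)² + (0.1347·90.53)²) = √(14.664366 + 148.703172) = 12.7815 km
  → nearest: 1 (10.3773 km)
R at 35.4995°N, 140.9916°E:
  1: √((0.1513·111.32)² + (-0.0045·90.53)²) = √(283.677082 + 0.165963) = 16.8476 km
  2: √((0.0011·111.32)² + (0.0423·90.53)²) = √(0.014994 + 14.664450) = 3.8314 km
  3: √((0.1703·111.32)² + (-0.0062·90.53)²) = √(359.398029 + 0.315042) = 18.9661 km
  4: √((0.0342·111.32)² + (0.0773·90.53)²) = √(14.494345 + 48.971570) = 7.9665 km
  → nearest: 2 (3.8314 km)

P→2; Q→1; R→2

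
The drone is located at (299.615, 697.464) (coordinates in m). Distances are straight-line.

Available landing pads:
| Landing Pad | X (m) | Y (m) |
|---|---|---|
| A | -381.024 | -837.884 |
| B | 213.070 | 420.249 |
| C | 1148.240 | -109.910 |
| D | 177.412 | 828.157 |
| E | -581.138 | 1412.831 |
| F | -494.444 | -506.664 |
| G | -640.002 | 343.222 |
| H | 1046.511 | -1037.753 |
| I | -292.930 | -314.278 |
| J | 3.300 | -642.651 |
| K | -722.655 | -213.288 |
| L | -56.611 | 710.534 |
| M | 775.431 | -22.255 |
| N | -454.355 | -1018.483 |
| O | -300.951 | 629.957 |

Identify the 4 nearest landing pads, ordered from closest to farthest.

Distances from (299.615, 697.464):
A: √((-680.639)² + (-1535.348)²) = √(463269.44832 + 2357293.48110) = 1679.453 m
B: √((-86.545)² + (-277.215)²) = √(7490.03703 + 76848.15623) = 290.410 m
C: √((848.625)² + (-807.374)²) = √(720164.39062 + 651852.77588) = 1171.331 m
D: √((-122.203)² + (130.693)²) = √(14933.57321 + 17080.66025) = 178.925 m
E: √((-880.753)² + (715.367)²) = √(775725.84701 + 511749.94469) = 1134.670 m
F: √((-794.059)² + (-1204.128)²) = √(630529.69548 + 1449924.24038) = 1442.378 m
G: √((-939.617)² + (-354.242)²) = √(882880.10669 + 125487.39456) = 1004.175 m
H: √((746.896)² + (-1735.217)²) = √(557853.63482 + 3010978.03709) = 1889.135 m
I: √((-592.545)² + (-1011.742)²) = √(351109.57703 + 1023621.87456) = 1172.489 m
J: √((-296.315)² + (-1340.115)²) = √(87802.57922 + 1795908.21323) = 1372.483 m
K: √((-1022.270)² + (-910.752)²) = √(1045035.95290 + 829469.20550) = 1369.126 m
L: √((-356.226)² + (13.070)²) = √(126896.96308 + 170.82490) = 356.466 m
M: √((475.816)² + (-719.719)²) = √(226400.86586 + 517995.43896) = 862.784 m
N: √((-753.970)² + (-1715.947)²) = √(568470.76090 + 2944474.10681) = 1874.285 m
O: √((-600.566)² + (-67.507)²) = √(360679.52036 + 4557.19505) = 604.348 m
Sorted: D (178.925 m) < B (290.410 m) < L (356.466 m) < O (604.348 m) < M (862.784 m) < G (1004.175 m) < …

D, B, L, O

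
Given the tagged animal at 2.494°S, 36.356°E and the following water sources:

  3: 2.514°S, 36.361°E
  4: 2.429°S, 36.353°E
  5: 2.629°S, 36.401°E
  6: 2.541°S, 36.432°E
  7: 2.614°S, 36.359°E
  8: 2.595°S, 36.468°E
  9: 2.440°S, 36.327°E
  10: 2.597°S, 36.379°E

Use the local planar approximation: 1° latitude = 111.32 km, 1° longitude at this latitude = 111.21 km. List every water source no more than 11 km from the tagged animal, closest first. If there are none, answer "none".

3, 9, 4, 6

Distances from 2.494°S, 36.356°E:
3: √((-0.020·111.32)² + (0.005·111.21)²) = √(4.95686 + 0.30919) = 2.295 km
4: √((0.065·111.32)² + (-0.003·111.21)²) = √(52.35680 + 0.11131) = 7.243 km
5: √((-0.135·111.32)² + (0.045·111.21)²) = √(225.84680 + 25.04452) = 15.840 km
6: √((-0.047·111.32)² + (0.076·111.21)²) = √(27.37424 + 71.43563) = 9.940 km
7: √((-0.120·111.32)² + (0.003·111.21)²) = √(178.44685 + 0.11131) = 13.363 km
8: √((-0.101·111.32)² + (0.112·111.21)²) = √(126.41224 + 155.13998) = 16.780 km
9: √((0.054·111.32)² + (-0.029·111.21)²) = √(36.13549 + 10.40121) = 6.822 km
10: √((-0.103·111.32)² + (0.023·111.21)²) = √(131.46824 + 6.54249) = 11.748 km
Threshold 11 km: 3 (2.295 km), 9 (6.822 km), 4 (7.243 km), 6 (9.940 km) are within range.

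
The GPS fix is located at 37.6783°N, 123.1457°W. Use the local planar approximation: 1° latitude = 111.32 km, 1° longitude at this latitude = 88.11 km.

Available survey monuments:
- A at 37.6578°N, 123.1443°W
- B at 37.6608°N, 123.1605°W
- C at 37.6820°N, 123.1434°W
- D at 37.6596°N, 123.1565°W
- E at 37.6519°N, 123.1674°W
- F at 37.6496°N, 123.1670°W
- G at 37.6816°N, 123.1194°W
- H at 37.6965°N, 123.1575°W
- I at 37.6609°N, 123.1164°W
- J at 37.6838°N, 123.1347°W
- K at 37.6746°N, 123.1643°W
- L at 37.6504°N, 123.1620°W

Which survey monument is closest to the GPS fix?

Distances from 37.6783°N, 123.1457°W:
A: 2.2854 km
B: 2.3443 km
C: 0.4590 km
D: 2.2889 km
E: 3.5061 km
F: 3.7053 km
G: 2.3462 km
H: 2.2772 km
I: 3.2275 km
J: 1.1464 km
K: 1.6898 km
L: 3.4218 km
Minimum: C at 0.4590 km.

C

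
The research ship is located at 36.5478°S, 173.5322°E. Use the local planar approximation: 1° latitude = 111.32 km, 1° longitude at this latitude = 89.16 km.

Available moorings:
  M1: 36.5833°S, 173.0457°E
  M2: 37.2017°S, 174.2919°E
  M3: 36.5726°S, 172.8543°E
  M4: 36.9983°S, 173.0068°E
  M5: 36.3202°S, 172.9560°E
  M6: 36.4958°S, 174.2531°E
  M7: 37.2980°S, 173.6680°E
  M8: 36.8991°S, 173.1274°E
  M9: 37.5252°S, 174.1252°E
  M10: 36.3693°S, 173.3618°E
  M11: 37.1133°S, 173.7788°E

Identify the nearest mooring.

M10

Distances from 36.5478°S, 173.5322°E:
M1: 43.5560 km
M2: 99.4319 km
M3: 60.5046 km
M4: 68.6251 km
M5: 57.2820 km
M6: 64.5356 km
M7: 84.3854 km
M8: 53.2162 km
M9: 120.9702 km
M10: 25.0133 km
M11: 66.6806 km
Minimum: M10 at 25.0133 km.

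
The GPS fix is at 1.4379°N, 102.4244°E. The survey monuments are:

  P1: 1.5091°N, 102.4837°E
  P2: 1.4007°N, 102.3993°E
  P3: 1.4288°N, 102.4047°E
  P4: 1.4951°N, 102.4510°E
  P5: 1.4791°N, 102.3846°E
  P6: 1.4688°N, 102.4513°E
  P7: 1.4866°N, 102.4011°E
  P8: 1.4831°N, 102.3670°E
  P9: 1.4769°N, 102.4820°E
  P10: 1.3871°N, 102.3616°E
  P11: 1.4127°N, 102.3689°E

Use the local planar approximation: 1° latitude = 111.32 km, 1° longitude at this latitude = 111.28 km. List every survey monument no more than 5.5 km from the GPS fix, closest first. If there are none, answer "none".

Distances from 1.4379°N, 102.4244°E:
P1: √((0.0712·111.32)² + (0.0593·111.28)²) = √(62.821222 + 43.545534) = 10.3134 km
P2: √((-0.0372·111.32)² + (-0.0251·111.28)²) = √(17.148742 + 7.801564) = 4.9950 km
P3: √((-0.0091·111.32)² + (-0.0197·111.28)²) = √(1.026193 + 4.805811) = 2.4150 km
P4: √((0.0572·111.32)² + (0.0266·111.28)²) = √(40.545107 + 8.761884) = 7.0219 km
P5: √((0.0412·111.32)² + (-0.0398·111.28)²) = √(21.034918 + 19.615545) = 6.3758 km
P6: √((0.0309·111.32)² + (0.0269·111.28)²) = √(11.832141 + 8.960635) = 4.5599 km
P7: √((0.0487·111.32)² + (-0.0233·111.28)²) = √(29.390320 + 6.722736) = 6.0094 km
P8: √((0.0452·111.32)² + (-0.0574·111.28)²) = √(25.317643 + 40.799799) = 8.1313 km
P9: √((0.0390·111.32)² + (0.0576·111.28)²) = √(18.848449 + 41.084613) = 7.7416 km
P10: √((-0.0508·111.32)² + (-0.0628·111.28)²) = √(31.979658 + 48.837511) = 8.9898 km
P11: √((-0.0252·111.32)² + (-0.0555·111.28)²) = √(7.869506 + 38.143470) = 6.7833 km
Threshold 5.5 km: P3 (2.4150 km), P6 (4.5599 km), P2 (4.9950 km) are within range.

P3, P6, P2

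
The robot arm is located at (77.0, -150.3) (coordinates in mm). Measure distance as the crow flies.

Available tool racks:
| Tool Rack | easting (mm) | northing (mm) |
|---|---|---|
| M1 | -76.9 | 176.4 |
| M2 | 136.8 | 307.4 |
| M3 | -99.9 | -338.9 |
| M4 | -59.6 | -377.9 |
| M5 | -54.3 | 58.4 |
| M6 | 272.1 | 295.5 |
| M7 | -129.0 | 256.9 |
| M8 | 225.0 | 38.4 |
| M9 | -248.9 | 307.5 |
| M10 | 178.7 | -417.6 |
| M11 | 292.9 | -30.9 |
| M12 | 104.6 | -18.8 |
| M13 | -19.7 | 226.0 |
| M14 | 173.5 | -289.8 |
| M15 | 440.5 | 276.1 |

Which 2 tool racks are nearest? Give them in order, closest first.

Distances from (77.0, -150.3):
M1: 361.1 mm
M2: 461.6 mm
M3: 258.6 mm
M4: 265.4 mm
M5: 246.6 mm
M6: 486.6 mm
M7: 456.3 mm
M8: 239.8 mm
M9: 562.0 mm
M10: 286.0 mm
M11: 246.7 mm
M12: 134.4 mm
M13: 388.5 mm
M14: 169.6 mm
M15: 560.3 mm
Sorted: M12 (134.4 mm) < M14 (169.6 mm) < M8 (239.8 mm) < M5 (246.6 mm) < …

M12, M14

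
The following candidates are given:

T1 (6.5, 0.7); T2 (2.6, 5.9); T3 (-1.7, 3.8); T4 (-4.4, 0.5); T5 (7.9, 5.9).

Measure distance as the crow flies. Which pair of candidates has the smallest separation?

T3 and T4

Pairwise distances:
T1–T2: √((-3.9)² + (5.2)²) = √(15.2100 + 27.0400) = 6.50
T1–T3: √((-8.2)² + (3.1)²) = √(67.2400 + 9.6100) = 8.77
T1–T4: √((-10.9)² + (-0.2)²) = √(118.8100 + 0.0400) = 10.90
T1–T5: √((1.4)² + (5.2)²) = √(1.9600 + 27.0400) = 5.39
T2–T3: √((-4.3)² + (-2.1)²) = √(18.4900 + 4.4100) = 4.79
T2–T4: √((-7.0)² + (-5.4)²) = √(49.0000 + 29.1600) = 8.84
T2–T5: √((5.3)² + (0.0)²) = √(28.0900 + 0.0000) = 5.30
T3–T4: √((-2.7)² + (-3.3)²) = √(7.2900 + 10.8900) = 4.26
T3–T5: √((9.6)² + (2.1)²) = √(92.1600 + 4.4100) = 9.83
T4–T5: √((12.3)² + (5.4)²) = √(151.2900 + 29.1600) = 13.43
Closest pair: T3–T4 at 4.26.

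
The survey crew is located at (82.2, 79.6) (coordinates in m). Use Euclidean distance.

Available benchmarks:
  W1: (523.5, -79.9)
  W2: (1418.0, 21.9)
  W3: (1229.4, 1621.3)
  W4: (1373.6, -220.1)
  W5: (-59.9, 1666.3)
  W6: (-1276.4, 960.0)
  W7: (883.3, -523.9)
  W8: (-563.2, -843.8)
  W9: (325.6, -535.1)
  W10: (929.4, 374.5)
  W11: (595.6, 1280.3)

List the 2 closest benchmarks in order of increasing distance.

Distances from (82.2, 79.6):
W1: √((441.3)² + (-159.5)²) = √(194745.690 + 25440.250) = 469.2 m
W2: √((1335.8)² + (-57.7)²) = √(1784361.640 + 3329.290) = 1337.0 m
W3: √((1147.2)² + (1541.7)²) = √(1316067.840 + 2376838.890) = 1921.7 m
W4: √((1291.4)² + (-299.7)²) = √(1667713.960 + 89820.090) = 1325.7 m
W5: √((-142.1)² + (1586.7)²) = √(20192.410 + 2517616.890) = 1593.1 m
W6: √((-1358.6)² + (880.4)²) = √(1845793.960 + 775104.160) = 1618.9 m
W7: √((801.1)² + (-603.5)²) = √(641761.210 + 364212.250) = 1003.0 m
W8: √((-645.4)² + (-923.4)²) = √(416541.160 + 852667.560) = 1126.6 m
W9: √((243.4)² + (-614.7)²) = √(59243.560 + 377856.090) = 661.1 m
W10: √((847.2)² + (294.9)²) = √(717747.840 + 86966.010) = 897.1 m
W11: √((513.4)² + (1200.7)²) = √(263579.560 + 1441680.490) = 1305.9 m
Sorted: W1 (469.2 m) < W9 (661.1 m) < W10 (897.1 m) < W7 (1003.0 m) < …

W1, W9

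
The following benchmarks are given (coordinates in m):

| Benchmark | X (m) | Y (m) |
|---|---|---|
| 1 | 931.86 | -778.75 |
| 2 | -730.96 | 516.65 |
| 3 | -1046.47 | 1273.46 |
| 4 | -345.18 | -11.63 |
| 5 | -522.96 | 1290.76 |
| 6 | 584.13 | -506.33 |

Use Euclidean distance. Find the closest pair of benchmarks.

1 and 6

Pairwise distances:
1–6: 441.73 m
3–5: 523.80 m
2–4: 654.15 m
2–5: 801.57 m
2–3: 819.94 m
4–6: 1052.78 m
4–5: 1314.47 m
3–4: 1463.99 m
1–4: 1489.73 m
2–6: 1666.12 m
1–2: 2107.85 m
5–6: 2110.73 m
3–6: 2413.82 m
1–5: 2529.70 m
1–3: 2850.50 m
Closest pair: 1–6 at 441.73 m.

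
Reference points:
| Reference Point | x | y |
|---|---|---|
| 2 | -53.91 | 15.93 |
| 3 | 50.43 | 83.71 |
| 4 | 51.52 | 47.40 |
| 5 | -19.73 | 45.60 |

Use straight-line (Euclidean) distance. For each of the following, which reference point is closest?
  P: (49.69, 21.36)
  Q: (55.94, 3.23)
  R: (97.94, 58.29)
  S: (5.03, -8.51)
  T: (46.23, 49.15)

P at (49.69, 21.36):
  2: √((-103.60)² + (-5.43)²) = √(10732.9600 + 29.4849) = 103.74
  3: √((0.74)² + (62.35)²) = √(0.5476 + 3887.5225) = 62.35
  4: √((1.83)² + (26.04)²) = √(3.3489 + 678.0816) = 26.10
  5: √((-69.42)² + (24.24)²) = √(4819.1364 + 587.5776) = 73.53
  → nearest: 4 (26.10)
Q at (55.94, 3.23):
  2: √((-109.85)² + (12.70)²) = √(12067.0225 + 161.2900) = 110.58
  3: √((-5.51)² + (80.48)²) = √(30.3601 + 6477.0304) = 80.67
  4: √((-4.42)² + (44.17)²) = √(19.5364 + 1950.9889) = 44.39
  5: √((-75.67)² + (42.37)²) = √(5725.9489 + 1795.2169) = 86.72
  → nearest: 4 (44.39)
R at (97.94, 58.29):
  2: √((-151.85)² + (-42.36)²) = √(23058.4225 + 1794.3696) = 157.65
  3: √((-47.51)² + (25.42)²) = √(2257.2001 + 646.1764) = 53.88
  4: √((-46.42)² + (-10.89)²) = √(2154.8164 + 118.5921) = 47.68
  5: √((-117.67)² + (-12.69)²) = √(13846.2289 + 161.0361) = 118.35
  → nearest: 4 (47.68)
S at (5.03, -8.51):
  2: √((-58.94)² + (24.44)²) = √(3473.9236 + 597.3136) = 63.81
  3: √((45.40)² + (92.22)²) = √(2061.1600 + 8504.5284) = 102.79
  4: √((46.49)² + (55.91)²) = √(2161.3201 + 3125.9281) = 72.71
  5: √((-24.76)² + (54.11)²) = √(613.0576 + 2927.8921) = 59.51
  → nearest: 5 (59.51)
T at (46.23, 49.15):
  2: √((-100.14)² + (-33.22)²) = √(10028.0196 + 1103.5684) = 105.51
  3: √((4.20)² + (34.56)²) = √(17.6400 + 1194.3936) = 34.81
  4: √((5.29)² + (-1.75)²) = √(27.9841 + 3.0625) = 5.57
  5: √((-65.96)² + (-3.55)²) = √(4350.7216 + 12.6025) = 66.06
  → nearest: 4 (5.57)

P→4; Q→4; R→4; S→5; T→4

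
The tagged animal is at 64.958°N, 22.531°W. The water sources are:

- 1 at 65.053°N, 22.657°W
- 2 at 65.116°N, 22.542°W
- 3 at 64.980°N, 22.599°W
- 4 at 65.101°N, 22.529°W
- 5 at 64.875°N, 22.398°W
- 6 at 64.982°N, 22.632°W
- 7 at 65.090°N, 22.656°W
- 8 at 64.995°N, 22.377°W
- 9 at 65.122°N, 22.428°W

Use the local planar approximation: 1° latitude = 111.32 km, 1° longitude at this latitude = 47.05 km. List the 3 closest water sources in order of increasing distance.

3, 6, 8

Distances from 64.958°N, 22.531°W:
1: √((0.095·111.32)² + (-0.126·47.05)²) = √(111.83909 + 35.14474) = 12.124 km
2: √((0.158·111.32)² + (-0.011·47.05)²) = √(309.35744 + 0.26786) = 17.596 km
3: √((0.022·111.32)² + (-0.068·47.05)²) = √(5.99780 + 10.23616) = 4.029 km
4: √((0.143·111.32)² + (0.002·47.05)²) = √(253.40692 + 0.00885) = 15.919 km
5: √((-0.083·111.32)² + (0.133·47.05)²) = √(85.36947 + 39.15818) = 11.159 km
6: √((0.024·111.32)² + (-0.101·47.05)²) = √(7.13787 + 22.58198) = 5.452 km
7: √((0.132·111.32)² + (-0.125·47.05)²) = √(215.92069 + 34.58910) = 15.828 km
8: √((0.037·111.32)² + (0.154·47.05)²) = √(16.96484 + 52.50017) = 8.335 km
9: √((0.164·111.32)² + (0.103·47.05)²) = √(333.29906 + 23.48517) = 18.889 km
Sorted: 3 (4.029 km) < 6 (5.452 km) < 8 (8.335 km) < 5 (11.159 km) < 1 (12.124 km) < …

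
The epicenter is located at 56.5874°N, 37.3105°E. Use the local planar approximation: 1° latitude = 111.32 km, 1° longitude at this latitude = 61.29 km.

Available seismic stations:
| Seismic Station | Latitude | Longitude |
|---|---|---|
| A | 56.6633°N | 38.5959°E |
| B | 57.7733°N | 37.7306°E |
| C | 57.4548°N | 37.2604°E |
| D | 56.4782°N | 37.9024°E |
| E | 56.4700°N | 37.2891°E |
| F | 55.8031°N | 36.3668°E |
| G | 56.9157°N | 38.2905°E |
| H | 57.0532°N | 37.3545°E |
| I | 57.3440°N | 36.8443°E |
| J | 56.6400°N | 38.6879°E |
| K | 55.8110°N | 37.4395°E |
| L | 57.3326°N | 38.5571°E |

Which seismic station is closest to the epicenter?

E

Distances from 56.5874°N, 37.3105°E:
A: 79.2339 km
B: 134.5019 km
C: 96.6078 km
D: 38.2601 km
E: 13.1346 km
F: 104.7288 km
G: 70.3089 km
H: 51.9229 km
I: 88.9395 km
J: 84.6237 km
K: 86.7897 km
L: 112.7796 km
Minimum: E at 13.1346 km.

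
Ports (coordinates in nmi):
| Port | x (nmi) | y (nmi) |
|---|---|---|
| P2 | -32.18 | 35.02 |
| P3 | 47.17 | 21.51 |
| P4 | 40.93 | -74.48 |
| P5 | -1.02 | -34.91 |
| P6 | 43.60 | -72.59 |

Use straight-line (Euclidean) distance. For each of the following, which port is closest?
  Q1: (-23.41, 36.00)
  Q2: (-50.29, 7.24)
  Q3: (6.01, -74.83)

Q1 at (-23.41, 36.00):
  P2: 8.82 nmi
  P3: 72.05 nmi
  P4: 127.85 nmi
  P5: 74.36 nmi
  P6: 127.60 nmi
  → nearest: P2 (8.82 nmi)
Q2 at (-50.29, 7.24):
  P2: 33.16 nmi
  P3: 98.50 nmi
  P4: 122.47 nmi
  P5: 64.84 nmi
  P6: 123.24 nmi
  → nearest: P2 (33.16 nmi)
Q3 at (6.01, -74.83):
  P2: 116.30 nmi
  P3: 104.76 nmi
  P4: 34.92 nmi
  P5: 40.53 nmi
  P6: 37.66 nmi
  → nearest: P4 (34.92 nmi)

Q1→P2; Q2→P2; Q3→P4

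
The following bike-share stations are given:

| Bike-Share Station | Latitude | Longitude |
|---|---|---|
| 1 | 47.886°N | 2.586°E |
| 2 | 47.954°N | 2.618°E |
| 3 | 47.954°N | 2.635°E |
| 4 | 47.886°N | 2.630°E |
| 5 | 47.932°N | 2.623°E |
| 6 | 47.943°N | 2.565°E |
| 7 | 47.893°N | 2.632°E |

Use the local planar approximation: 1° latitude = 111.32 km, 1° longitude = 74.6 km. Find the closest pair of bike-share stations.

4 and 7

Pairwise distances:
1–2: √((0.068·111.32)² + (0.032·74.6)²) = √(57.30127 + 5.69872) = 7.937 km
1–3: √((0.068·111.32)² + (0.049·74.6)²) = √(57.30127 + 13.36195) = 8.406 km
1–4: √((0.000·111.32)² + (0.044·74.6)²) = √(0.00000 + 10.77415) = 3.282 km
1–5: √((0.046·111.32)² + (0.037·74.6)²) = √(26.22177 + 7.61870) = 5.817 km
1–6: √((0.057·111.32)² + (-0.021·74.6)²) = √(40.26207 + 2.45424) = 6.536 km
1–7: √((0.007·111.32)² + (0.046·74.6)²) = √(0.60721 + 11.77588) = 3.519 km
2–3: √((0.000·111.32)² + (0.017·74.6)²) = √(0.00000 + 1.60833) = 1.268 km
2–4: √((-0.068·111.32)² + (0.012·74.6)²) = √(57.30127 + 0.80138) = 7.623 km
2–5: √((-0.022·111.32)² + (0.005·74.6)²) = √(5.99780 + 0.13913) = 2.477 km
2–6: √((-0.011·111.32)² + (-0.053·74.6)²) = √(1.49945 + 15.63253) = 4.139 km
2–7: √((-0.061·111.32)² + (0.014·74.6)²) = √(46.11116 + 1.09077) = 6.870 km
3–4: √((-0.068·111.32)² + (-0.005·74.6)²) = √(57.30127 + 0.13913) = 7.579 km
3–5: √((-0.022·111.32)² + (-0.012·74.6)²) = √(5.99780 + 0.80138) = 2.608 km
3–6: √((-0.011·111.32)² + (-0.070·74.6)²) = √(1.49945 + 27.26928) = 5.364 km
3–7: √((-0.061·111.32)² + (-0.003·74.6)²) = √(46.11116 + 0.05009) = 6.794 km
4–5: √((0.046·111.32)² + (-0.007·74.6)²) = √(26.22177 + 0.27269) = 5.147 km
4–6: √((0.057·111.32)² + (-0.065·74.6)²) = √(40.26207 + 23.51280) = 7.986 km
4–7: √((0.007·111.32)² + (0.002·74.6)²) = √(0.60721 + 0.02226) = 0.793 km
5–6: √((0.011·111.32)² + (-0.058·74.6)²) = √(1.49945 + 18.72120) = 4.497 km
5–7: √((-0.039·111.32)² + (0.009·74.6)²) = √(18.84845 + 0.45078) = 4.393 km
6–7: √((-0.050·111.32)² + (0.067·74.6)²) = √(30.98036 + 24.98200) = 7.481 km
Closest pair: 4–7 at 0.793 km.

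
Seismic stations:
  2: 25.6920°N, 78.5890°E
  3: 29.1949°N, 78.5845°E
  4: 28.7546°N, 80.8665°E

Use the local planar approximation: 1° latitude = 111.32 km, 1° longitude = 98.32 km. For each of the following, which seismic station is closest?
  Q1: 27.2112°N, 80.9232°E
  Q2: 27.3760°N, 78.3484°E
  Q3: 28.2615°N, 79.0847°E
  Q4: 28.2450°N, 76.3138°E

Q1 at 27.2112°N, 80.9232°E:
  2: 285.0794 km
  3: 318.8052 km
  4: 171.9017 km
  → nearest: 4 (171.9017 km)
Q2 at 27.3760°N, 78.3484°E:
  2: 188.9495 km
  3: 203.8063 km
  4: 291.2858 km
  → nearest: 2 (188.9495 km)
Q3 at 28.2615°N, 79.0847°E:
  2: 290.1592 km
  3: 114.9570 km
  4: 183.5850 km
  → nearest: 3 (114.9570 km)
Q4 at 28.2450°N, 76.3138°E:
  2: 361.6770 km
  3: 247.0313 km
  4: 451.2019 km
  → nearest: 3 (247.0313 km)

Q1→4; Q2→2; Q3→3; Q4→3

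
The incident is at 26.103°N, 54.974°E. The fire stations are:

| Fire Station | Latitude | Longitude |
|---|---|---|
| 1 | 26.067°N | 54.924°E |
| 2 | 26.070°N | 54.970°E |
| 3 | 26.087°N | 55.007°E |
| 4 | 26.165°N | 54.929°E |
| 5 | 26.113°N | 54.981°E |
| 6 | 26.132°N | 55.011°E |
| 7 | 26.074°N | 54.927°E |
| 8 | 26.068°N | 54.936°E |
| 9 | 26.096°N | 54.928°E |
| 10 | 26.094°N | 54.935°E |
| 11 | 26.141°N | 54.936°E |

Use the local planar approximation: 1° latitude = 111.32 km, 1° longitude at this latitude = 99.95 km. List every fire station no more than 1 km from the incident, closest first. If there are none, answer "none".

none

Distances from 26.103°N, 54.974°E:
1: 6.406 km
2: 3.695 km
3: 3.749 km
4: 8.238 km
5: 1.315 km
6: 4.909 km
7: 5.700 km
8: 5.441 km
9: 4.663 km
10: 4.025 km
11: 5.685 km
Threshold 1 km: none within range.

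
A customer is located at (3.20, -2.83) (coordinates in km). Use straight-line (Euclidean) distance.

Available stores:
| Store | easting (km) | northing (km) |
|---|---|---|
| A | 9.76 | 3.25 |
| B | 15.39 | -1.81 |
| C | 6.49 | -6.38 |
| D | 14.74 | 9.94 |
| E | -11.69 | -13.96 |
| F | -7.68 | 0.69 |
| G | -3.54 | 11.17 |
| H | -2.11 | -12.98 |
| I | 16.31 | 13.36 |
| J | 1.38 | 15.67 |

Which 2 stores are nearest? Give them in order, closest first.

C, A

Distances from (3.20, -2.83):
A: 8.944 km
B: 12.233 km
C: 4.840 km
D: 17.212 km
E: 18.590 km
F: 11.435 km
G: 15.538 km
H: 11.455 km
I: 20.832 km
J: 18.589 km
Sorted: C (4.840 km) < A (8.944 km) < F (11.435 km) < H (11.455 km) < …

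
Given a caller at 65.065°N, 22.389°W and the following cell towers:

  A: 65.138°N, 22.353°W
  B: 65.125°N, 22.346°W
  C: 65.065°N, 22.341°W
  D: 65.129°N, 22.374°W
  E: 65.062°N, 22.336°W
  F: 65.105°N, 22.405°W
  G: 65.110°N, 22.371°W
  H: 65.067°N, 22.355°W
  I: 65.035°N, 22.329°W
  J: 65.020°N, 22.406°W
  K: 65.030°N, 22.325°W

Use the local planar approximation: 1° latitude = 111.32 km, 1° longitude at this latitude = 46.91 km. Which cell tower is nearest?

H

Distances from 65.065°N, 22.389°W:
A: √((0.073·111.32)² + (0.036·46.91)²) = √(66.03773 + 2.85191) = 8.300 km
B: √((0.060·111.32)² + (0.043·46.91)²) = √(44.61171 + 4.06881) = 6.977 km
C: √((0.000·111.32)² + (0.048·46.91)²) = √(0.00000 + 5.07006) = 2.252 km
D: √((0.064·111.32)² + (0.015·46.91)²) = √(50.75822 + 0.49512) = 7.159 km
E: √((-0.003·111.32)² + (0.053·46.91)²) = √(0.11153 + 6.18134) = 2.509 km
F: √((0.040·111.32)² + (-0.016·46.91)²) = √(19.82743 + 0.56334) = 4.516 km
G: √((0.045·111.32)² + (0.018·46.91)²) = √(25.09409 + 0.71298) = 5.080 km
H: √((0.002·111.32)² + (0.034·46.91)²) = √(0.04957 + 2.54383) = 1.610 km
I: √((-0.030·111.32)² + (0.060·46.91)²) = √(11.15293 + 7.92197) = 4.367 km
J: √((-0.045·111.32)² + (-0.017·46.91)²) = √(25.09409 + 0.63596) = 5.072 km
K: √((-0.035·111.32)² + (0.064·46.91)²) = √(15.18037 + 9.01345) = 4.919 km
Minimum: H at 1.610 km.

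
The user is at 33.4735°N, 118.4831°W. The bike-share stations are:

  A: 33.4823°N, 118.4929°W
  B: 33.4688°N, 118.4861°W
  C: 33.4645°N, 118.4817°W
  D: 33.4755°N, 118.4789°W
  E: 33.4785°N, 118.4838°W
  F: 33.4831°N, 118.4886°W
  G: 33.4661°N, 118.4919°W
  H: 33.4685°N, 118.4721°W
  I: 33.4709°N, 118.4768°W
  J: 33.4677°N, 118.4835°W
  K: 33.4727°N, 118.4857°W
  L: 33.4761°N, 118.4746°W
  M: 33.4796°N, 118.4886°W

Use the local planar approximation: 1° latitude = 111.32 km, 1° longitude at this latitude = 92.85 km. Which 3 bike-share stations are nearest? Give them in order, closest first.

K, D, E

Distances from 33.4735°N, 118.4831°W:
A: √((0.0088·111.32)² + (-0.0098·92.85)²) = √(0.959648 + 0.827973) = 1.3370 km
B: √((-0.0047·111.32)² + (-0.0030·92.85)²) = √(0.273742 + 0.077590) = 0.5927 km
C: √((-0.0090·111.32)² + (0.0014·92.85)²) = √(1.003764 + 0.016897) = 1.0103 km
D: √((0.0020·111.32)² + (0.0042·92.85)²) = √(0.049569 + 0.152077) = 0.4490 km
E: √((0.0050·111.32)² + (-0.0007·92.85)²) = √(0.309804 + 0.004224) = 0.5604 km
F: √((0.0096·111.32)² + (-0.0055·92.85)²) = √(1.142060 + 0.260789) = 1.1844 km
G: √((-0.0074·111.32)² + (-0.0088·92.85)²) = √(0.678594 + 0.667620) = 1.1603 km
H: √((-0.0050·111.32)² + (0.0110·92.85)²) = √(0.309804 + 1.043156) = 1.1632 km
I: √((-0.0026·111.32)² + (0.0063·92.85)²) = √(0.083771 + 0.342172) = 0.6526 km
J: √((-0.0058·111.32)² + (-0.0004·92.85)²) = √(0.416872 + 0.001379) = 0.6467 km
K: √((-0.0008·111.32)² + (-0.0026·92.85)²) = √(0.007931 + 0.058279) = 0.2573 km
L: √((0.0026·111.32)² + (0.0085·92.85)²) = √(0.083771 + 0.622876) = 0.8406 km
M: √((0.0061·111.32)² + (-0.0055·92.85)²) = √(0.461112 + 0.260789) = 0.8496 km
Sorted: K (0.2573 km) < D (0.4490 km) < E (0.5604 km) < B (0.5927 km) < J (0.6467 km) < …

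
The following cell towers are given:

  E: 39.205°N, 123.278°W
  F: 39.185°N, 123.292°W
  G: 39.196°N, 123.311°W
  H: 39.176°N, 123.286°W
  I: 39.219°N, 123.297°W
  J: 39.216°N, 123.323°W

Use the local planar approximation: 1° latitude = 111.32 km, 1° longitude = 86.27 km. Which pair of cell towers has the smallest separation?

F and H

Pairwise distances:
E–F: √((-0.020·111.32)² + (-0.014·86.27)²) = √(4.95686 + 1.45873) = 2.533 km
E–G: √((-0.009·111.32)² + (-0.033·86.27)²) = √(1.00376 + 8.10490) = 3.018 km
E–H: √((-0.029·111.32)² + (-0.008·86.27)²) = √(10.42179 + 0.47632) = 3.301 km
E–I: √((0.014·111.32)² + (-0.019·86.27)²) = √(2.42886 + 2.68675) = 2.262 km
E–J: √((0.011·111.32)² + (-0.045·86.27)²) = √(1.49945 + 15.07109) = 4.071 km
F–G: √((0.011·111.32)² + (-0.019·86.27)²) = √(1.49945 + 2.68675) = 2.046 km
F–H: √((-0.009·111.32)² + (0.006·86.27)²) = √(1.00376 + 0.26793) = 1.128 km
F–I: √((0.034·111.32)² + (-0.005·86.27)²) = √(14.32532 + 0.18606) = 3.809 km
F–J: √((0.031·111.32)² + (-0.031·86.27)²) = √(11.90885 + 7.15225) = 4.366 km
G–H: √((-0.020·111.32)² + (0.025·86.27)²) = √(4.95686 + 4.65157) = 3.100 km
G–I: √((0.023·111.32)² + (0.014·86.27)²) = √(6.55544 + 1.45873) = 2.831 km
G–J: √((0.020·111.32)² + (-0.012·86.27)²) = √(4.95686 + 1.07172) = 2.455 km
H–I: √((0.043·111.32)² + (-0.011·86.27)²) = √(22.91307 + 0.90054) = 4.880 km
H–J: √((0.040·111.32)² + (-0.037·86.27)²) = √(19.82743 + 10.18880) = 5.479 km
I–J: √((-0.003·111.32)² + (-0.026·86.27)²) = √(0.11153 + 5.03114) = 2.268 km
Closest pair: F–H at 1.128 km.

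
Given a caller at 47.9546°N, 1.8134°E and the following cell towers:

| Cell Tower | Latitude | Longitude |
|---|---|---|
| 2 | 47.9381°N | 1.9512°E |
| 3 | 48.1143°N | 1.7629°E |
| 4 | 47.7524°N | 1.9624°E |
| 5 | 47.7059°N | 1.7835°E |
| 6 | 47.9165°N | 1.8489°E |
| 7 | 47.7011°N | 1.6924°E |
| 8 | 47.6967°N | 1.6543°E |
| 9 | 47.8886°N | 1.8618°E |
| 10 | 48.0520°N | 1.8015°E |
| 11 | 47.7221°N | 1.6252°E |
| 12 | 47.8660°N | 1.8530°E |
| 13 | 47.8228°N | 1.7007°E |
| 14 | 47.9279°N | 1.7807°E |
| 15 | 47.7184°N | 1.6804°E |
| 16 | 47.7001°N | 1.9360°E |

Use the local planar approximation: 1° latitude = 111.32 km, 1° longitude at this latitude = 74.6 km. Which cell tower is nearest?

14

Distances from 47.9546°N, 1.8134°E:
2: √((-0.0165·111.32)² + (0.1378·74.6)²) = √(3.373761 + 105.675933) = 10.4427 km
3: √((0.1597·111.32)² + (-0.0505·74.6)²) = √(316.050315 + 14.192549) = 18.1726 km
4: √((-0.2022·111.32)² + (0.1490·74.6)²) = √(506.650759 + 123.552117) = 25.1038 km
5: √((-0.2487·111.32)² + (-0.0299·74.6)²) = √(766.474950 + 4.975309) = 27.7750 km
6: √((-0.0381·111.32)² + (0.0355·74.6)²) = √(17.988558 + 7.013493) = 5.0002 km
7: √((-0.2535·111.32)² + (-0.1210·74.6)²) = √(796.346953 + 81.479508) = 29.6281 km
8: √((-0.2579·111.32)² + (-0.1591·74.6)²) = √(824.231256 + 140.869838) = 31.0661 km
9: √((-0.0660·111.32)² + (0.0484·74.6)²) = √(53.980172 + 13.036721) = 8.1864 km
10: √((0.0974·111.32)² + (-0.0119·74.6)²) = √(117.561281 + 0.788082) = 10.8788 km
11: √((-0.2325·111.32)² + (-0.1882·74.6)²) = √(669.872748 + 197.113738) = 29.4446 km
12: √((-0.0886·111.32)² + (0.0396·74.6)²) = √(97.277822 + 8.727061) = 10.2959 km
13: √((-0.1318·111.32)² + (-0.1127·74.6)²) = √(215.266880 + 70.684711) = 16.9101 km
14: √((-0.0267·111.32)² + (-0.0327·74.6)²) = √(8.834234 + 5.950770) = 3.8451 km
15: √((-0.2362·111.32)² + (-0.1330·74.6)²) = √(691.363077 + 98.442115) = 28.1035 km
16: √((-0.2545·111.32)² + (0.1226·74.6)²) = √(802.642161 + 83.648584) = 29.7706 km
Minimum: 14 at 3.8451 km.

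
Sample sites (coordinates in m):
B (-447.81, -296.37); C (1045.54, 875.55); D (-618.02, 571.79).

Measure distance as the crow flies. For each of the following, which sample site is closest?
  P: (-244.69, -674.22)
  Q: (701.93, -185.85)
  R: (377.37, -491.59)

P→B; Q→C; R→B

P at (-244.69, -674.22):
  B: √((-203.12)² + (377.85)²) = √(41257.7344 + 142770.6225) = 428.99 m
  C: √((1290.23)² + (1549.77)²) = √(1664693.4529 + 2401787.0529) = 2016.55 m
  D: √((-373.33)² + (1246.01)²) = √(139375.2889 + 1552540.9201) = 1300.74 m
  → nearest: B (428.99 m)
Q at (701.93, -185.85):
  B: √((-1149.74)² + (-110.52)²) = √(1321902.0676 + 12214.6704) = 1155.04 m
  C: √((343.61)² + (1061.40)²) = √(118067.8321 + 1126569.9600) = 1115.63 m
  D: √((-1319.95)² + (757.64)²) = √(1742268.0025 + 574018.3696) = 1521.94 m
  → nearest: C (1115.63 m)
R at (377.37, -491.59):
  B: √((-825.18)² + (195.22)²) = √(680922.0324 + 38110.8484) = 847.96 m
  C: √((668.17)² + (1367.14)²) = √(446451.1489 + 1869071.7796) = 1521.68 m
  D: √((-995.39)² + (1063.38)²) = √(990801.2521 + 1130777.0244) = 1456.56 m
  → nearest: B (847.96 m)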